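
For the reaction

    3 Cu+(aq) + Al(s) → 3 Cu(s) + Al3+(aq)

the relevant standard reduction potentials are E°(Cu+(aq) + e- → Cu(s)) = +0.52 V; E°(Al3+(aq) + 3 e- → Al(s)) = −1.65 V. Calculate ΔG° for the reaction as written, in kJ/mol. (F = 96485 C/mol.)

−628 kJ/mol

In the reaction as written Cu+(aq) is reduced, so the Cu⁺/Cu couple is the cathode and Al³⁺/Al is the anode.
E°cell = +0.52 − (−1.65) = +2.17 V; balancing electrons gives n = 3.
ΔG° = −nFE°cell = −(3)(96485)(+2.17) J/mol = −628 kJ/mol.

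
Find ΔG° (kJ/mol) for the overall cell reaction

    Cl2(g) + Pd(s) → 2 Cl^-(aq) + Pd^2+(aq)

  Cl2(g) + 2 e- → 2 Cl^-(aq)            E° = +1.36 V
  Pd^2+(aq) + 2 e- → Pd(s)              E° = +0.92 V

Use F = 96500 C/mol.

−84.9 kJ/mol

In the reaction as written Cl2(g) is reduced, so the Cl₂/Cl⁻ couple is the cathode and Pd²⁺/Pd is the anode.
E°cell = +1.36 − (+0.92) = +0.44 V; balancing electrons gives n = 2.
ΔG° = −nFE°cell = −(2)(96500)(+0.44) J/mol = −84.9 kJ/mol.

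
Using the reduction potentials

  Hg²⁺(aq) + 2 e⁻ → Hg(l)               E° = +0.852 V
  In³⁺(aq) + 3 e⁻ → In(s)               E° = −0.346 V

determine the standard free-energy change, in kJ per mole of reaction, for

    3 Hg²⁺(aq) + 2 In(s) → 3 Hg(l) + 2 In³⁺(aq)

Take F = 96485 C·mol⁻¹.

In the reaction as written Hg²⁺(aq) is reduced, so the Hg²⁺/Hg couple is the cathode and In³⁺/In is the anode.
E°cell = +0.852 − (−0.346) = +1.198 V; balancing electrons gives n = 6.
ΔG° = −nFE°cell = −(6)(96485)(+1.198) J/mol = −694 kJ/mol.

−694 kJ/mol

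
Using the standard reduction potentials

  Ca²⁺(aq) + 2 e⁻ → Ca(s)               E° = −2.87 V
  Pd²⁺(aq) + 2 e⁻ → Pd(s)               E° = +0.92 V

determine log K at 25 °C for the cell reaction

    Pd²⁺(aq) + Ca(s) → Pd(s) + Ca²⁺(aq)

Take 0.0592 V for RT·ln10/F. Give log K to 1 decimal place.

log K = 128.0

The Pd²⁺/Pd couple is reduced (cathode); E°cell = +0.92 − (−2.87) = +3.79 V with n = 2.
At equilibrium E = 0, so log K = nE°cell / 0.0592 = (2)(+3.79) / 0.0592 = 128.0.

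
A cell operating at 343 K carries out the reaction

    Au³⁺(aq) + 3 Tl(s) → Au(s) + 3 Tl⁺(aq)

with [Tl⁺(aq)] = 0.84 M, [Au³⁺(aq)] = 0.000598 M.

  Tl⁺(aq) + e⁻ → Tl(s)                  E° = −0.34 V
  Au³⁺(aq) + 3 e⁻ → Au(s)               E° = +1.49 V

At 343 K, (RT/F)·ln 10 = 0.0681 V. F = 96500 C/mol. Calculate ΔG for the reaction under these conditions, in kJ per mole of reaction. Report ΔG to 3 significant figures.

With Au³⁺/Au reduced at the cathode, E°cell = +1.49 − (−0.34) = +1.83 V and n = 3.
The reaction quotient is [Tl⁺(aq)]^3 / [Au³⁺(aq)] = 991; by Nernst, E = +1.83 − (0.0681/3)(2.996) = +1.7620 V.
ΔG = −nFE = −(3)(96500)(+1.7620) J/mol = −510 kJ/mol.

−510 kJ/mol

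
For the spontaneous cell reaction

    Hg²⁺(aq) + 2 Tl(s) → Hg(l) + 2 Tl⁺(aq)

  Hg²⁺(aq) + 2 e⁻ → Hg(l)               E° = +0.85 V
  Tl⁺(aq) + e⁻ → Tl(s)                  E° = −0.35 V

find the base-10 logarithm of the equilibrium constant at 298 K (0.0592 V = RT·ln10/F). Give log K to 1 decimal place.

The Hg²⁺/Hg couple is reduced (cathode); E°cell = +0.85 − (−0.35) = +1.20 V with n = 2.
At equilibrium E = 0, so log K = nE°cell / 0.0592 = (2)(+1.20) / 0.0592 = 40.5.

log K = 40.5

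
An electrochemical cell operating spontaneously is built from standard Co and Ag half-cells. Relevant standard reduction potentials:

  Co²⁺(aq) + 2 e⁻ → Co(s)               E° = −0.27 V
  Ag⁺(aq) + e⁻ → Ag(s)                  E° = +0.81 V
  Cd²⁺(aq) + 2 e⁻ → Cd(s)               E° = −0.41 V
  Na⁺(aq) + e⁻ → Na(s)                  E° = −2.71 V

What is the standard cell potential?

The Ag⁺/Ag couple has the higher E°, so Ag ion is reduced (cathode) and Co is oxidized (anode).
E°cell = E°(cathode) − E°(anode) = +0.81 − (−0.27) = +1.08 V.

+1.08 V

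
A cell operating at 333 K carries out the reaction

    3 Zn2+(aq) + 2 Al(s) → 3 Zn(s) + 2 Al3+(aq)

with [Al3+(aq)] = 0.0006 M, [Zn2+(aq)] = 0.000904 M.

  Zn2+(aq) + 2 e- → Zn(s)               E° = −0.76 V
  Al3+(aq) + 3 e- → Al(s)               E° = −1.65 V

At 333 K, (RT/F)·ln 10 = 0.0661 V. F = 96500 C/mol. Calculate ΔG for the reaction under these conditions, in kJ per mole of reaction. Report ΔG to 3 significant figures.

With Zn²⁺/Zn reduced at the cathode, E°cell = −0.76 − (−1.65) = +0.89 V and n = 6.
Here Q = [Al3+(aq)]^2 / [Zn2+(aq)]^3 = 487 (log Q = 2.688), giving E = +0.89 − (0.0661/6)·(2.688) = +0.8604 V.
Then ΔG = −nFE = −6 × 96500 × +0.8604 J/mol = −498 kJ/mol.

−498 kJ/mol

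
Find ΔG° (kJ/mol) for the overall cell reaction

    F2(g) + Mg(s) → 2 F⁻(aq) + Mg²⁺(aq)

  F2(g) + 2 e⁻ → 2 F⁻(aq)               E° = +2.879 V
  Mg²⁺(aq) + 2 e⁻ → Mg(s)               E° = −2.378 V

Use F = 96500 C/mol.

In the reaction as written F2(g) is reduced, so the F₂/F⁻ couple is the cathode and Mg²⁺/Mg is the anode.
E°cell = +2.879 − (−2.378) = +5.257 V; balancing electrons gives n = 2.
ΔG° = −nFE°cell = −(2)(96500)(+5.257) J/mol = −1015 kJ/mol.

−1015 kJ/mol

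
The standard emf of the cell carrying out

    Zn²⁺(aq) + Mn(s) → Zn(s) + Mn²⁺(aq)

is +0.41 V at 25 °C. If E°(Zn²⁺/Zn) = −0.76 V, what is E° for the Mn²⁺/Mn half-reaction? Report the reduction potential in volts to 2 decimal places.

−1.17 V

In the reaction as written the Zn²⁺/Zn couple is reduced (cathode) and Mn²⁺/Mn is oxidized (anode), so E°cell = E°(Zn²⁺/Zn) − E°(Mn²⁺/Mn).
E°(Mn²⁺/Mn) = E°(cathode) − E°cell = −0.76 − (+0.41) = −1.17 V.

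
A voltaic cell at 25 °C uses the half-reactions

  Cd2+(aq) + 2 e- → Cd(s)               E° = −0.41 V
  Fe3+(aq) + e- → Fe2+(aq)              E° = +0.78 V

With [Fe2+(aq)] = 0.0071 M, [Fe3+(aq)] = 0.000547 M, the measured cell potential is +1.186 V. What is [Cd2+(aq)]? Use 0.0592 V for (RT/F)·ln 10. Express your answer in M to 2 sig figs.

0.0081 M

With Fe³⁺/Fe²⁺ at the cathode and Cd²⁺/Cd at the anode, E°cell = +0.78 − (−0.41) = +1.19 V (n = 2).
Since E = E° − (0.0592/n)·log Q, log Q = n(E° − E)/0.0592 = 0.135.
Balancing electrons gives 2 Fe3+(aq) + Cd(s) → 2 Fe2+(aq) + Cd2+(aq); thus Q = ([Fe2+(aq)]^2·[Cd2+(aq)]) / [Fe3+(aq)]^2.
Isolating [Cd2+(aq)] in Q = 10^{0.135} yields log [Cd2+(aq)] = −2.092, i.e. 0.0081 M.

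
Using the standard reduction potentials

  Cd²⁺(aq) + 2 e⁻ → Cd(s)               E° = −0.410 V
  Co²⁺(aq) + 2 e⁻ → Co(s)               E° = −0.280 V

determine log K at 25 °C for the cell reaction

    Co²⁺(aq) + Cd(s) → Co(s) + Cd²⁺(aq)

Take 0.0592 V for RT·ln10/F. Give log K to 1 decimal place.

log K = 4.4

The Co²⁺/Co couple is reduced (cathode); E°cell = −0.280 − (−0.410) = +0.130 V with n = 2.
At equilibrium E = 0, so log K = nE°cell / 0.0592 = (2)(+0.130) / 0.0592 = 4.4.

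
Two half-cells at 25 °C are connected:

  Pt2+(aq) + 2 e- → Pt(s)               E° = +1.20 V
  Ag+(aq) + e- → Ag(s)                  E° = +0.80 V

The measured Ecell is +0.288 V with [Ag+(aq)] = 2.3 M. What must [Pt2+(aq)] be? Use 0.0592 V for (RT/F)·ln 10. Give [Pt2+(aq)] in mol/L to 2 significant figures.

The Pt²⁺/Pt couple has the larger reduction potential, so it is the cathode: E°cell = +1.20 − (+0.80) = +0.40 V and n = 2.
From the Nernst equation, log Q = n(E° − E)/0.0592 = 2·(+0.40 − (+0.288))/0.0592 = 3.784.
For Pt2+(aq) + 2 Ag(s) → Pt(s) + 2 Ag+(aq), the reaction quotient is Q = [Ag+(aq)]^2 / [Pt2+(aq)].
Isolating [Pt2+(aq)] in Q = 10^{3.784} yields log [Pt2+(aq)] = −3.061, i.e. 0.00087 M.

0.00087 M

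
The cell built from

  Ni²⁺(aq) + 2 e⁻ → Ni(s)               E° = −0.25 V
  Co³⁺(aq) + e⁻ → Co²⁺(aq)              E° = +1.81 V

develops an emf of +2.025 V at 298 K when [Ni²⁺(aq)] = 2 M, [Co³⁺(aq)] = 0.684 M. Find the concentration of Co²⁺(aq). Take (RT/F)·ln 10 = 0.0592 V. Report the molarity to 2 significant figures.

1.9 M

Co³⁺/Co²⁺ is the cathode (higher E°); E°cell = +1.81 − (−0.25) = +2.06 V with n = 2.
From the Nernst equation, log Q = n(E° − E)/0.0592 = 2·(+2.06 − (+2.025))/0.0592 = 1.182.
Balancing electrons gives 2 Co³⁺(aq) + Ni(s) → 2 Co²⁺(aq) + Ni²⁺(aq); thus Q = ([Co²⁺(aq)]^2·[Ni²⁺(aq)]) / [Co³⁺(aq)]^2.
Substituting the known concentrations and solving, log [Co²⁺(aq)] = 0.276 and [Co²⁺(aq)] = 1.9 M.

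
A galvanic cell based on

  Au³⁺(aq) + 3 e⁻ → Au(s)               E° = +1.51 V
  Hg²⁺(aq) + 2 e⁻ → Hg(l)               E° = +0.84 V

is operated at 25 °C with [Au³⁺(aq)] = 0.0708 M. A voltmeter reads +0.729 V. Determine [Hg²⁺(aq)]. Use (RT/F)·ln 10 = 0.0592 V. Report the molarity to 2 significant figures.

The Au³⁺/Au couple has the larger reduction potential, so it is the cathode: E°cell = +1.51 − (+0.84) = +0.67 V and n = 6.
Since E = E° − (0.0592/n)·log Q, log Q = n(E° − E)/0.0592 = −5.980.
The balanced reaction is 2 Au³⁺(aq) + 3 Hg(l) → 2 Au(s) + 3 Hg²⁺(aq), so Q = [Hg²⁺(aq)]^3 / [Au³⁺(aq)]^2.
Substituting the known concentrations and solving, log [Hg²⁺(aq)] = −2.760 and [Hg²⁺(aq)] = 0.0017 M.

0.0017 M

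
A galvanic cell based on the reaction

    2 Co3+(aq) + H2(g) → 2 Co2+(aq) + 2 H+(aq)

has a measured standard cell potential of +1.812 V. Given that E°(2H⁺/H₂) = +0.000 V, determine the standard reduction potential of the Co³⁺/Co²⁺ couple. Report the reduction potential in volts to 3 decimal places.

In the reaction as written the Co³⁺/Co²⁺ couple is reduced (cathode) and 2H⁺/H₂ is oxidized (anode), so E°cell = E°(Co³⁺/Co²⁺) − E°(2H⁺/H₂).
E°(Co³⁺/Co²⁺) = E°cell + E°(anode) = +1.812 + (+0.000) = +1.812 V.

+1.812 V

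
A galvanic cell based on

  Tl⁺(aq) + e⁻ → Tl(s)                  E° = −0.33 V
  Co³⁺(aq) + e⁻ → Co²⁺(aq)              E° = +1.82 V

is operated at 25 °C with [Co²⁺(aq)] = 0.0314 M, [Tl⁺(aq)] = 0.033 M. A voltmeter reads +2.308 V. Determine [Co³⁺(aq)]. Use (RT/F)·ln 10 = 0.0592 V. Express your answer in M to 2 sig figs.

Co³⁺/Co²⁺ is the cathode (higher E°); E°cell = +1.82 − (−0.33) = +2.15 V with n = 1.
Since E = E° − (0.0592/n)·log Q, log Q = n(E° − E)/0.0592 = −2.669.
Balancing electrons gives Co³⁺(aq) + Tl(s) → Co²⁺(aq) + Tl⁺(aq); thus Q = ([Co²⁺(aq)]·[Tl⁺(aq)]) / [Co³⁺(aq)].
Isolating [Co³⁺(aq)] in Q = 10^{−2.669} yields log [Co³⁺(aq)] = −0.316, i.e. 0.48 M.

0.48 M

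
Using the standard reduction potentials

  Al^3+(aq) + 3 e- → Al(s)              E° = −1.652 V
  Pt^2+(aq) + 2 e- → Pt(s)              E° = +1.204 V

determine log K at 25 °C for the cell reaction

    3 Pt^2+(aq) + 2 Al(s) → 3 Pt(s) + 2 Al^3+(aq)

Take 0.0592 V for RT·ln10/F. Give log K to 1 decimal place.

log K = 289.5

The Pt²⁺/Pt couple is reduced (cathode); E°cell = +1.204 − (−1.652) = +2.856 V with n = 6.
At equilibrium E = 0, so log K = nE°cell / 0.0592 = (6)(+2.856) / 0.0592 = 289.5.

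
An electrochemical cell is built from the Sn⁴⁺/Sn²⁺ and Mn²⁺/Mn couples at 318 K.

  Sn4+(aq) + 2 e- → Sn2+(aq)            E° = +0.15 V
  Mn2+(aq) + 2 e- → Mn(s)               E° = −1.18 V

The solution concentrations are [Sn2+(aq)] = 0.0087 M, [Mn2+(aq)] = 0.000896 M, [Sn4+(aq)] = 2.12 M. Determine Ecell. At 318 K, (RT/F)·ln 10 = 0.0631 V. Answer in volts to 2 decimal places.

+1.50 V

Since E°(Sn⁴⁺/Sn²⁺) > E°(Mn²⁺/Mn), Sn⁴⁺/Sn²⁺ serves as the cathode.
E°cell = E°cat − E°an = +0.15 − (−1.18) = +1.33 V; n = 2.
Balancing gives Sn4+(aq) + Mn(s) → Sn2+(aq) + Mn2+(aq); hence Q = ([Sn2+(aq)]·[Mn2+(aq)]) / [Sn4+(aq)] = 3.68×10^−6 (log Q = −5.435).
By the Nernst equation, E = +1.33 − (0.0631/2)·(−5.435) = +1.50 V.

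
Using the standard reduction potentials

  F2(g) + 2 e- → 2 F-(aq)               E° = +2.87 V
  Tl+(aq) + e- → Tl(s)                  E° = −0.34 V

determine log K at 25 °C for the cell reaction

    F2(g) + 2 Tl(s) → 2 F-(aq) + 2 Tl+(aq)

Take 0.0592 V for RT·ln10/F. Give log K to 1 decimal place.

log K = 108.4

The F₂/F⁻ couple is reduced (cathode); E°cell = +2.87 − (−0.34) = +3.21 V with n = 2.
At equilibrium E = 0, so log K = nE°cell / 0.0592 = (2)(+3.21) / 0.0592 = 108.4.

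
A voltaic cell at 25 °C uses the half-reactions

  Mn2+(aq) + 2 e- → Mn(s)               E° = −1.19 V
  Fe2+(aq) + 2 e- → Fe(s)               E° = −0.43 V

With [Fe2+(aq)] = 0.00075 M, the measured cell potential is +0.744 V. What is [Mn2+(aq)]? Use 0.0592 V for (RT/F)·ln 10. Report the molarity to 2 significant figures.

With Fe²⁺/Fe at the cathode and Mn²⁺/Mn at the anode, E°cell = −0.43 − (−1.19) = +0.76 V (n = 2).
Since E = E° − (0.0592/n)·log Q, log Q = n(E° − E)/0.0592 = 0.541.
The balanced reaction is Fe2+(aq) + Mn(s) → Fe(s) + Mn2+(aq), so Q = [Mn2+(aq)] / [Fe2+(aq)].
Solving for the unknown gives log [Mn2+(aq)] = −2.584, so [Mn2+(aq)] ≈ 0.0026 M.

0.0026 M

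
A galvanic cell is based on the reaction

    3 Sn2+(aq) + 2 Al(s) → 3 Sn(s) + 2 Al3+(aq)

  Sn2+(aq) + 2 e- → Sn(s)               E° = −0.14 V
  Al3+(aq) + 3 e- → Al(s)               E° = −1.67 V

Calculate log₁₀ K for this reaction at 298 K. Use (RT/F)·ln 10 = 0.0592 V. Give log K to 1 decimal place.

log K = 155.1

The Sn²⁺/Sn couple is reduced (cathode); E°cell = −0.14 − (−1.67) = +1.53 V with n = 6.
At equilibrium E = 0, so log K = nE°cell / 0.0592 = (6)(+1.53) / 0.0592 = 155.1.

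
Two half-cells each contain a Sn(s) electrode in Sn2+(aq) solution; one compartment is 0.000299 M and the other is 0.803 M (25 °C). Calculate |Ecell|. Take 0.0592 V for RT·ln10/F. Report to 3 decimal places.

0.101 V

For a concentration cell E°cell = 0, since both electrodes use the same couple.
The compartment with the higher Sn2+(aq) concentration (0.803 M) acts as the cathode; ions are reduced there and produced at the dilute (0.000299 M) anode.
With n = 2, Ecell = −(0.0592/2)·log([dilute]/[conc]) = −(0.0592/2)·log(0.000299/0.803) = +0.101 V.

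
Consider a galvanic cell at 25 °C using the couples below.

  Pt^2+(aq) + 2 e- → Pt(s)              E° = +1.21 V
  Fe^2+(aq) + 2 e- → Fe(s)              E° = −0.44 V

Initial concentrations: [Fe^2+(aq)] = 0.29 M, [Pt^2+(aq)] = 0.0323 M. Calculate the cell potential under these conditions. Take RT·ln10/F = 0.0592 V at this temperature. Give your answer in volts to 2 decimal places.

+1.62 V

The Pt²⁺/Pt couple has the more positive E°, so it is the cathode; Fe²⁺/Fe is the anode.
E°cell = E°cat − E°an = +1.21 − (−0.44) = +1.65 V; n = 2.
For the overall reaction Pt^2+(aq) + Fe(s) → Pt(s) + Fe^2+(aq), Q = [Fe^2+(aq)] / [Pt^2+(aq)] = 8.98, giving log Q = 0.953.
By the Nernst equation, E = +1.65 − (0.0592/2)·(0.953) = +1.62 V.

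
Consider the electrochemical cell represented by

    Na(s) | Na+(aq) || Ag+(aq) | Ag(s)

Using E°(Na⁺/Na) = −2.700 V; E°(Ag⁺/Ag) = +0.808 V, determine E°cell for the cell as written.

By convention the left-hand electrode in cell notation is the anode (oxidation) and the right-hand electrode is the cathode (reduction).
E°cell = E°(right) − E°(left) = +0.808 − (−2.700) = +3.508 V.

+3.508 V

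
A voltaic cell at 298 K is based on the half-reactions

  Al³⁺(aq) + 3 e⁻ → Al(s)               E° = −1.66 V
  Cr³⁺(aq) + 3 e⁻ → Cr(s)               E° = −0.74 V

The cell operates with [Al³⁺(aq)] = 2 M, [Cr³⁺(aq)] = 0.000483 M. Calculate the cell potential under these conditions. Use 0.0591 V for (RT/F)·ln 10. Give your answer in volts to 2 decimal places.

Cr³⁺/Cr is reduced (cathode, E° = −0.74 V) and Al³⁺/Al is oxidized (anode).
The standard potential is −0.74 − (−1.66) = +0.92 V and the balanced reaction transfers n = 3 electrons.
For the overall reaction Cr³⁺(aq) + Al(s) → Cr(s) + Al³⁺(aq), Q = [Al³⁺(aq)] / [Cr³⁺(aq)] = 4.14×10^3, giving log Q = 3.617.
E = E° − (0.0591/n)·log Q = +0.92 − (0.0591/3)(3.617) = +0.85 V.

+0.85 V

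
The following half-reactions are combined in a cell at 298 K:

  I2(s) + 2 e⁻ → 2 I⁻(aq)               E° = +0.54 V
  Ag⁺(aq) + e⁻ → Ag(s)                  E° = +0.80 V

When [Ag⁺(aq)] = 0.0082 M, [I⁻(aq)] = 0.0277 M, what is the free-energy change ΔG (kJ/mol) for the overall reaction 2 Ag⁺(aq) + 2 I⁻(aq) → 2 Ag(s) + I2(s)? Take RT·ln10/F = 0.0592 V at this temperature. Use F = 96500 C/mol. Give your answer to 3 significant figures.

With Ag⁺/Ag reduced at the cathode, E°cell = +0.80 − (+0.54) = +0.26 V and n = 2.
Q = 1 / ([Ag⁺(aq)]^2·[I⁻(aq)]^2) = 1.94×10^7, so log Q = 7.287 and E = +0.26 − (0.0592/2)(7.287) = +0.0443 V.
ΔG = −nFE = −(2)(96500)(+0.0443) J/mol = −8.55 kJ/mol.

−8.55 kJ/mol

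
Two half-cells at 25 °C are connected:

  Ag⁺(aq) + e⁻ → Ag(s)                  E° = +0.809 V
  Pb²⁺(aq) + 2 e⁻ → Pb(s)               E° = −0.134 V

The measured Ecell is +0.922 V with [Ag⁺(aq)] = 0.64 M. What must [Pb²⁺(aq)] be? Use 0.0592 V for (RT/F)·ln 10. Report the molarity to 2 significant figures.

2.1 M

With Ag⁺/Ag at the cathode and Pb²⁺/Pb at the anode, E°cell = +0.809 − (−0.134) = +0.943 V (n = 2).
From the Nernst equation, log Q = n(E° − E)/0.0592 = 2·(+0.943 − (+0.922))/0.0592 = 0.709.
The balanced reaction is 2 Ag⁺(aq) + Pb(s) → 2 Ag(s) + Pb²⁺(aq), so Q = [Pb²⁺(aq)] / [Ag⁺(aq)]^2.
Isolating [Pb²⁺(aq)] in Q = 10^{0.709} yields log [Pb²⁺(aq)] = 0.321, i.e. 2.1 M.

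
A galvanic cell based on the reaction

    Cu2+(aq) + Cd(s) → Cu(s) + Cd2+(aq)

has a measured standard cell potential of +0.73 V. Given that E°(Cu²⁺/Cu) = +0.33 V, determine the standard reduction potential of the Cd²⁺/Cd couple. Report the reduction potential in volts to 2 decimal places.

In the reaction as written the Cu²⁺/Cu couple is reduced (cathode) and Cd²⁺/Cd is oxidized (anode), so E°cell = E°(Cu²⁺/Cu) − E°(Cd²⁺/Cd).
E°(Cd²⁺/Cd) = E°(cathode) − E°cell = +0.33 − (+0.73) = −0.40 V.

−0.40 V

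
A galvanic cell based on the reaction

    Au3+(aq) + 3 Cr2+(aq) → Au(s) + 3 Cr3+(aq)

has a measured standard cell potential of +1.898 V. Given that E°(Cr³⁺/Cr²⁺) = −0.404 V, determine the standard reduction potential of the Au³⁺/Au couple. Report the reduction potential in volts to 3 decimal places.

+1.494 V

In the reaction as written the Au³⁺/Au couple is reduced (cathode) and Cr³⁺/Cr²⁺ is oxidized (anode), so E°cell = E°(Au³⁺/Au) − E°(Cr³⁺/Cr²⁺).
E°(Au³⁺/Au) = E°cell + E°(anode) = +1.898 + (−0.404) = +1.494 V.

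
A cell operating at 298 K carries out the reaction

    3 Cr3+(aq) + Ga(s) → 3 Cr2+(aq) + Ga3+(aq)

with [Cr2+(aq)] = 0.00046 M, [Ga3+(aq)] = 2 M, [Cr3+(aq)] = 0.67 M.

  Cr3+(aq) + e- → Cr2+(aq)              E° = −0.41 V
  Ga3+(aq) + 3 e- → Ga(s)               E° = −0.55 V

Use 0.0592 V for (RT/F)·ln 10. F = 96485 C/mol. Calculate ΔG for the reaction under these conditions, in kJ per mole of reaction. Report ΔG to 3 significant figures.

−93.0 kJ/mol

The standard cell potential is −0.41 − (−0.55) = +0.14 V, with n = 3 electrons in the balanced equation.
Here Q = ([Cr2+(aq)]^3·[Ga3+(aq)]) / [Cr3+(aq)]^3 = 6.47×10^−10 (log Q = −9.189), giving E = +0.14 − (0.0592/3)·(−9.189) = +0.3213 V.
ΔG = −nFE = −(3)(96485)(+0.3213) J/mol = −93.0 kJ/mol.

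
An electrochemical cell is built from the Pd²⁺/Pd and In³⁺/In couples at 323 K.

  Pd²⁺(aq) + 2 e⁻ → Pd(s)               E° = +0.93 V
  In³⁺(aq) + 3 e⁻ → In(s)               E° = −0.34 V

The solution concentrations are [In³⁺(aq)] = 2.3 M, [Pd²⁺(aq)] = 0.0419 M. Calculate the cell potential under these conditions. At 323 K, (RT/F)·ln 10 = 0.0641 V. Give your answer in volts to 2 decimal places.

+1.22 V

The Pd²⁺/Pd couple has the more positive E°, so it is the cathode; In³⁺/In is the anode.
The standard potential is +0.93 − (−0.34) = +1.27 V and the balanced reaction transfers n = 6 electrons.
Balancing gives 3 Pd²⁺(aq) + 2 In(s) → 3 Pd(s) + 2 In³⁺(aq); hence Q = [In³⁺(aq)]^2 / [Pd²⁺(aq)]^3 = 7.19×10^4 (log Q = 4.857).
By the Nernst equation, E = +1.27 − (0.0641/6)·(4.857) = +1.22 V.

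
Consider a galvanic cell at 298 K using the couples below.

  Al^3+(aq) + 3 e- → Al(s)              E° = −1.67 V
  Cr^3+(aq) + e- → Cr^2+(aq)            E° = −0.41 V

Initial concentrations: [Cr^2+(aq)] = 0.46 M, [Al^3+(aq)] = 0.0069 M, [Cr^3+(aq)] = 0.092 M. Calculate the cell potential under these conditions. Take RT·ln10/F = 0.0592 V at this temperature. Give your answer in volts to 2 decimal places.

+1.26 V

Cr³⁺/Cr²⁺ is reduced (cathode, E° = −0.41 V) and Al³⁺/Al is oxidized (anode).
E°cell = −0.41 − (−1.67) = +1.26 V, with n = 3 electrons transferred.
Balancing gives 3 Cr^3+(aq) + Al(s) → 3 Cr^2+(aq) + Al^3+(aq); hence Q = ([Cr^2+(aq)]^3·[Al^3+(aq)]) / [Cr^3+(aq)]^3 = 0.863 (log Q = −0.064).
Applying E = E° − (RT ln10/nF)·log Q gives +1.26 − (0.0592/3)(−0.064) = +1.26 V.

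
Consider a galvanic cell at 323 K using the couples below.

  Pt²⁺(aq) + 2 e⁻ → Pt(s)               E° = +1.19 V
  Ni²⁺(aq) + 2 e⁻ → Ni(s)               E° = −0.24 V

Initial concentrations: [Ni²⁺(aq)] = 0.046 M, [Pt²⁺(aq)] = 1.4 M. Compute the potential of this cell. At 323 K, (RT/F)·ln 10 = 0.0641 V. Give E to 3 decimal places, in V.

Pt²⁺/Pt is reduced (cathode, E° = +1.19 V) and Ni²⁺/Ni is oxidized (anode).
The standard potential is +1.19 − (−0.24) = +1.43 V and the balanced reaction transfers n = 2 electrons.
The balanced reaction is Pt²⁺(aq) + Ni(s) → Pt(s) + Ni²⁺(aq), so Q = [Ni²⁺(aq)] / [Pt²⁺(aq)] = 0.0329 and log Q = −1.483.
E = E° − (0.0641/n)·log Q = +1.43 − (0.0641/2)(−1.483) = +1.478 V.

+1.478 V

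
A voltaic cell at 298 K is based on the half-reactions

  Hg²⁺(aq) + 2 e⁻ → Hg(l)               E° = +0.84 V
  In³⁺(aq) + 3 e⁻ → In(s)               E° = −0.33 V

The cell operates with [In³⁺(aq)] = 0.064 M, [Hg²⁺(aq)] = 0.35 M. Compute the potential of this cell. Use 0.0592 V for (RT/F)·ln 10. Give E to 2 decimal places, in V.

+1.18 V

Since E°(Hg²⁺/Hg) > E°(In³⁺/In), Hg²⁺/Hg serves as the cathode.
E°cell = +0.84 − (−0.33) = +1.17 V, with n = 6 electrons transferred.
Balancing gives 3 Hg²⁺(aq) + 2 In(s) → 3 Hg(l) + 2 In³⁺(aq); hence Q = [In³⁺(aq)]^2 / [Hg²⁺(aq)]^3 = 0.0955 (log Q = −1.020).
Applying E = E° − (RT ln10/nF)·log Q gives +1.17 − (0.0592/6)(−1.020) = +1.18 V.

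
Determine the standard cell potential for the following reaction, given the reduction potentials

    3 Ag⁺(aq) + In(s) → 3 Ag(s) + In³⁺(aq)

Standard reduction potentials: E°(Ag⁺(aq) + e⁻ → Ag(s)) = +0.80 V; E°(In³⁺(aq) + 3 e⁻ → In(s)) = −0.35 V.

+1.15 V

In the reaction as written, Ag⁺(aq) is reduced (cathode) and In³⁺(aq) is produced by oxidation at the anode.
E°cell = E°(cathode) − E°(anode) = +0.80 − (−0.35) = +1.15 V.
The positive value indicates the reaction is spontaneous as written.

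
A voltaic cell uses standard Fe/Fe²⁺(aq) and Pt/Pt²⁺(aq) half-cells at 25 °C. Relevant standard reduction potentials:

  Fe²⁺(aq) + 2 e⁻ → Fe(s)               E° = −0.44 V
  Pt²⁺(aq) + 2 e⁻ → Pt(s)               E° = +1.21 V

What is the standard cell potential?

+1.65 V

Of the two couples in this cell, the one with the more positive reduction potential is reduced at the cathode: here that is Pt²⁺/Pt (+1.21 V); Fe²⁺/Fe (−0.44 V) is the anode.
E°cell = E°(cathode) − E°(anode) = +1.21 − (−0.44) = +1.65 V.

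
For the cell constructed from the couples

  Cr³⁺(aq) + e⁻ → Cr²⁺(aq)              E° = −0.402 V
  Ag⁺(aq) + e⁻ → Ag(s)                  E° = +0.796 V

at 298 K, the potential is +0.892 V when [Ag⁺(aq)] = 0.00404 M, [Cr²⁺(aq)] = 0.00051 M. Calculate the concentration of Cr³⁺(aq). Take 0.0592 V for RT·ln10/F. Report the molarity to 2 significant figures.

0.30 M

The Ag⁺/Ag couple has the larger reduction potential, so it is the cathode: E°cell = +0.796 − (−0.402) = +1.198 V and n = 1.
Since E = E° − (0.0592/n)·log Q, log Q = n(E° − E)/0.0592 = 5.169.
Balancing electrons gives Ag⁺(aq) + Cr²⁺(aq) → Ag(s) + Cr³⁺(aq); thus Q = [Cr³⁺(aq)] / ([Ag⁺(aq)]·[Cr²⁺(aq)]).
Substituting the known concentrations and solving, log [Cr³⁺(aq)] = −0.517 and [Cr³⁺(aq)] = 0.30 M.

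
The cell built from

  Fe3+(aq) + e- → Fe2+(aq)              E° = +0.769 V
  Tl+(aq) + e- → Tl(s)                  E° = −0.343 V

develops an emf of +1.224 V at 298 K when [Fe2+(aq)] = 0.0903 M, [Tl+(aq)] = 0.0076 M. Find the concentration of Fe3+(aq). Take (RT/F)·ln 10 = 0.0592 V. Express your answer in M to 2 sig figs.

With Fe³⁺/Fe²⁺ at the cathode and Tl⁺/Tl at the anode, E°cell = +0.769 − (−0.343) = +1.112 V (n = 1).
From the Nernst equation, log Q = n(E° − E)/0.0592 = 1·(+1.112 − (+1.224))/0.0592 = −1.892.
For Fe3+(aq) + Tl(s) → Fe2+(aq) + Tl+(aq), the reaction quotient is Q = ([Fe2+(aq)]·[Tl+(aq)]) / [Fe3+(aq)].
Solving for the unknown gives log [Fe3+(aq)] = −1.271, so [Fe3+(aq)] ≈ 0.054 M.

0.054 M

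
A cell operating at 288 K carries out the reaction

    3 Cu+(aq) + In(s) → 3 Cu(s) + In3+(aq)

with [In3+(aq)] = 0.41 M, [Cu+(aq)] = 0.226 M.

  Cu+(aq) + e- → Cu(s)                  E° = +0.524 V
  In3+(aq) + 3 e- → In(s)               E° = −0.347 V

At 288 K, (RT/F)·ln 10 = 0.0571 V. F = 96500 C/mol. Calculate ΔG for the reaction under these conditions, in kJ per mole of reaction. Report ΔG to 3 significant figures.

E°cell = +0.524 − (−0.347) = +0.871 V; the balanced reaction transfers n = 3 electrons.
Here Q = [In3+(aq)] / [Cu+(aq)]^3 = 35.5 (log Q = 1.550), giving E = +0.871 − (0.0571/3)·(1.550) = +0.8415 V.
Finally ΔG = −nFE = −(3)(96500 C/mol)(+0.8415 V) = −244 kJ/mol.

−244 kJ/mol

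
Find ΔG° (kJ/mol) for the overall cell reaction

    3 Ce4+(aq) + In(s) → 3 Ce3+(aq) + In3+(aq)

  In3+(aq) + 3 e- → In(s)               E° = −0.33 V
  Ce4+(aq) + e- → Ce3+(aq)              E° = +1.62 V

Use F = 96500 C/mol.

−565 kJ/mol

In the reaction as written Ce4+(aq) is reduced, so the Ce⁴⁺/Ce³⁺ couple is the cathode and In³⁺/In is the anode.
E°cell = +1.62 − (−0.33) = +1.95 V; balancing electrons gives n = 3.
ΔG° = −nFE°cell = −(3)(96500)(+1.95) J/mol = −565 kJ/mol.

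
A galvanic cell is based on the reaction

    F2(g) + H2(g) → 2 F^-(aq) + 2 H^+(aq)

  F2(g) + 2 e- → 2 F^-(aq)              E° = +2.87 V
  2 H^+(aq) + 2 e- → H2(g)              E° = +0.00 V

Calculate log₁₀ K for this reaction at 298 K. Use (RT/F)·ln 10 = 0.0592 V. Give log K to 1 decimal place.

The F₂/F⁻ couple is reduced (cathode); E°cell = +2.87 − (+0.00) = +2.87 V with n = 2.
At equilibrium E = 0, so log K = nE°cell / 0.0592 = (2)(+2.87) / 0.0592 = 97.0.

log K = 97.0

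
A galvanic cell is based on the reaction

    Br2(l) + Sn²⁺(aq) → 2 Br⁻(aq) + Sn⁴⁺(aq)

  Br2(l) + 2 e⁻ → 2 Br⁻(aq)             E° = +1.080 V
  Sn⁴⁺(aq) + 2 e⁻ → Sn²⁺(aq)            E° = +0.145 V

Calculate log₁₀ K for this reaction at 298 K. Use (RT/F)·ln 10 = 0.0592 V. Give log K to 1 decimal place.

The Br₂/Br⁻ couple is reduced (cathode); E°cell = +1.080 − (+0.145) = +0.935 V with n = 2.
At equilibrium E = 0, so log K = nE°cell / 0.0592 = (2)(+0.935) / 0.0592 = 31.6.

log K = 31.6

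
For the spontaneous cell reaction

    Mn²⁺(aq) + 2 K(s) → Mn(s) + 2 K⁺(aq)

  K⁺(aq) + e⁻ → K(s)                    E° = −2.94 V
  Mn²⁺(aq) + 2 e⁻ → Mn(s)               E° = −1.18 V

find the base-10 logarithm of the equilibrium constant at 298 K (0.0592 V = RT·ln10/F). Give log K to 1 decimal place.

The Mn²⁺/Mn couple is reduced (cathode); E°cell = −1.18 − (−2.94) = +1.76 V with n = 2.
At equilibrium E = 0, so log K = nE°cell / 0.0592 = (2)(+1.76) / 0.0592 = 59.5.

log K = 59.5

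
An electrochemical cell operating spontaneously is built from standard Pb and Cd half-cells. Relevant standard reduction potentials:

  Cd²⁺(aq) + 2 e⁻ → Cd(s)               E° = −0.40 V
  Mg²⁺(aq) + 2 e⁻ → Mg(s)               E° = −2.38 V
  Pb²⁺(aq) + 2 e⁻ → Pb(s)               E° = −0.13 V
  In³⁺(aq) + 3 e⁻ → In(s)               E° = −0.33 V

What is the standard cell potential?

The Pb²⁺/Pb couple has the higher E°, so Pb ion is reduced (cathode) and Cd is oxidized (anode).
E°cell = E°(cathode) − E°(anode) = −0.13 − (−0.40) = +0.27 V.

+0.27 V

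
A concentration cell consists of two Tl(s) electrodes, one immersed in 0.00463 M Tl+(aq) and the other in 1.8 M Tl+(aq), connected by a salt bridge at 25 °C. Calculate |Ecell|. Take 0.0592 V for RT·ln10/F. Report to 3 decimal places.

For a concentration cell E°cell = 0, since both electrodes use the same couple.
The compartment with the higher Tl+(aq) concentration (1.8 M) acts as the cathode; ions are reduced there and produced at the dilute (0.00463 M) anode.
With n = 1, Ecell = −(0.0592/1)·log([dilute]/[conc]) = −(0.0592/1)·log(0.00463/1.8) = +0.153 V.

0.153 V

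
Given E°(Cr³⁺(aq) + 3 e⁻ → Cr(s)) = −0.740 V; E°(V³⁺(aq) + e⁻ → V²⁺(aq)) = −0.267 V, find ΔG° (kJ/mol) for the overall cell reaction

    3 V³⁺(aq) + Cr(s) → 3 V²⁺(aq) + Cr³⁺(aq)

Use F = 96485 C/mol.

−137 kJ/mol

In the reaction as written V³⁺(aq) is reduced, so the V³⁺/V²⁺ couple is the cathode and Cr³⁺/Cr is the anode.
E°cell = −0.267 − (−0.740) = +0.473 V; balancing electrons gives n = 3.
ΔG° = −nFE°cell = −(3)(96485)(+0.473) J/mol = −137 kJ/mol.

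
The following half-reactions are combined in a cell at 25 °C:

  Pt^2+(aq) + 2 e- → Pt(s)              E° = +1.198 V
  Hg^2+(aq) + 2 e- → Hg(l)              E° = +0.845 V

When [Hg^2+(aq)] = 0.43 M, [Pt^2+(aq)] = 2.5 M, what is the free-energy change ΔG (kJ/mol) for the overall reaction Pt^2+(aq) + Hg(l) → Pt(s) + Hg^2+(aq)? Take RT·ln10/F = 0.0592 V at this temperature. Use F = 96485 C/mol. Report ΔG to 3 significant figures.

With Pt²⁺/Pt reduced at the cathode, E°cell = +1.198 − (+0.845) = +0.353 V and n = 2.
The reaction quotient is [Hg^2+(aq)] / [Pt^2+(aq)] = 0.172; by Nernst, E = +0.353 − (0.0592/2)(−0.764) = +0.3756 V.
ΔG = −nFE = −(2)(96485)(+0.3756) J/mol = −72.5 kJ/mol.

−72.5 kJ/mol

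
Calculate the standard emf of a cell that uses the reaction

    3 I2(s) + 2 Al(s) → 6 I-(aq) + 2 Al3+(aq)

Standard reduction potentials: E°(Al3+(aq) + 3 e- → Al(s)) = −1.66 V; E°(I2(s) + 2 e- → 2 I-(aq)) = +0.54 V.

+2.20 V

In the reaction as written, I2(s) is reduced (cathode) and Al3+(aq) is produced by oxidation at the anode.
E°cell = E°(cathode) − E°(anode) = +0.54 − (−1.66) = +2.20 V.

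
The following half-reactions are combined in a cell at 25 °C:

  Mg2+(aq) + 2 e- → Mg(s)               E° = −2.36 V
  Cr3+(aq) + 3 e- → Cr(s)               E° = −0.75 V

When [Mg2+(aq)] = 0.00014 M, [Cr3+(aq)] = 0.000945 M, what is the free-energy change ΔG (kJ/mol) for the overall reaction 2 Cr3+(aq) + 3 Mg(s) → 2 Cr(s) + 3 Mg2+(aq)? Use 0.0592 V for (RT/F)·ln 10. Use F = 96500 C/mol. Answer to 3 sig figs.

−964 kJ/mol

The standard cell potential is −0.75 − (−2.36) = +1.61 V, with n = 6 electrons in the balanced equation.
The reaction quotient is [Mg2+(aq)]^3 / [Cr3+(aq)]^2 = 3.07×10^−6; by Nernst, E = +1.61 − (0.0592/6)(−5.512) = +1.6644 V.
Then ΔG = −nFE = −6 × 96500 × +1.6644 J/mol = −964 kJ/mol.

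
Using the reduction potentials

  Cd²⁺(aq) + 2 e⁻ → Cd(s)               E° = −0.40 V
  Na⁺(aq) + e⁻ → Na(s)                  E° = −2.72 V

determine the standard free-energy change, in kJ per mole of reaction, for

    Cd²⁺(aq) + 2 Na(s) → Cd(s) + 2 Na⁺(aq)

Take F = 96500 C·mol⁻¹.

In the reaction as written Cd²⁺(aq) is reduced, so the Cd²⁺/Cd couple is the cathode and Na⁺/Na is the anode.
E°cell = −0.40 − (−2.72) = +2.32 V; balancing electrons gives n = 2.
ΔG° = −nFE°cell = −(2)(96500)(+2.32) J/mol = −448 kJ/mol.

−448 kJ/mol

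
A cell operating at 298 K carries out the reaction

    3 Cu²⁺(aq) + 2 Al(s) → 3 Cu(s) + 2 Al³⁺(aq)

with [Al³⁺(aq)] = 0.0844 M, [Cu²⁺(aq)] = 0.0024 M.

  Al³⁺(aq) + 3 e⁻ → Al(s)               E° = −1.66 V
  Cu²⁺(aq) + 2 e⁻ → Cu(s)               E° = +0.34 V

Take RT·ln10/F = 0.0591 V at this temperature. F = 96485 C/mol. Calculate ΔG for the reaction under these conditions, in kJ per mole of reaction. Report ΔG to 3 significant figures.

−1130 kJ/mol

E°cell = +0.34 − (−1.66) = +2.00 V; the balanced reaction transfers n = 6 electrons.
Q = [Al³⁺(aq)]^2 / [Cu²⁺(aq)]^3 = 5.15×10^5, so log Q = 5.712 and E = +2.00 − (0.0591/6)(5.712) = +1.9437 V.
Finally ΔG = −nFE = −(6)(96485 C/mol)(+1.9437 V) = −1130 kJ/mol.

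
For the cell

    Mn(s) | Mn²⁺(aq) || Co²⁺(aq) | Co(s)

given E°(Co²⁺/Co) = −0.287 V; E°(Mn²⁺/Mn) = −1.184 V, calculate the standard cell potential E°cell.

+0.897 V

By convention the left-hand electrode in cell notation is the anode (oxidation) and the right-hand electrode is the cathode (reduction).
E°cell = E°(right) − E°(left) = −0.287 − (−1.184) = +0.897 V.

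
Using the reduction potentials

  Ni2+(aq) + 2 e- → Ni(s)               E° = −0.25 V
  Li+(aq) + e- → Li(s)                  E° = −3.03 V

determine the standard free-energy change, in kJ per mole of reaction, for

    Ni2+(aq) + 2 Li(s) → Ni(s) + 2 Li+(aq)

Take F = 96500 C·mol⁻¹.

−537 kJ/mol

In the reaction as written Ni2+(aq) is reduced, so the Ni²⁺/Ni couple is the cathode and Li⁺/Li is the anode.
E°cell = −0.25 − (−3.03) = +2.78 V; balancing electrons gives n = 2.
ΔG° = −nFE°cell = −(2)(96500)(+2.78) J/mol = −537 kJ/mol.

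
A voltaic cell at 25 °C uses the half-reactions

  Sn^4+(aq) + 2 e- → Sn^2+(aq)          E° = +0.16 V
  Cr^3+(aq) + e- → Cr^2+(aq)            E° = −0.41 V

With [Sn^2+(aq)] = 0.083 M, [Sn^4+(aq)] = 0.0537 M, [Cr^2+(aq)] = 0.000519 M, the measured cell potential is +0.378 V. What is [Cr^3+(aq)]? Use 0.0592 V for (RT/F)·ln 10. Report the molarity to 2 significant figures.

The Sn⁴⁺/Sn²⁺ couple has the larger reduction potential, so it is the cathode: E°cell = +0.16 − (−0.41) = +0.57 V and n = 2.
From the Nernst equation, log Q = n(E° − E)/0.0592 = 2·(+0.57 − (+0.378))/0.0592 = 6.486.
Balancing electrons gives Sn^4+(aq) + 2 Cr^2+(aq) → Sn^2+(aq) + 2 Cr^3+(aq); thus Q = ([Sn^2+(aq)]·[Cr^3+(aq)]^2) / ([Sn^4+(aq)]·[Cr^2+(aq)]^2).
Isolating [Cr^3+(aq)] in Q = 10^{6.486} yields log [Cr^3+(aq)] = −0.136, i.e. 0.73 M.

0.73 M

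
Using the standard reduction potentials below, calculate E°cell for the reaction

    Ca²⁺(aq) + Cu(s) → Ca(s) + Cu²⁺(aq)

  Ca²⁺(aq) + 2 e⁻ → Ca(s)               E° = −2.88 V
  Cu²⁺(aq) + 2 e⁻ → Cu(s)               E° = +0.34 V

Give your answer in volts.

−3.22 V

Ca²⁺(aq) gains electrons, so the Ca²⁺/Ca couple is the cathode; the Cu²⁺/Cu couple is the anode.
E°cell = E°(cathode) − E°(anode) = −2.88 − (+0.34) = −3.22 V.
The negative E°cell means the reaction is non-spontaneous in the direction written.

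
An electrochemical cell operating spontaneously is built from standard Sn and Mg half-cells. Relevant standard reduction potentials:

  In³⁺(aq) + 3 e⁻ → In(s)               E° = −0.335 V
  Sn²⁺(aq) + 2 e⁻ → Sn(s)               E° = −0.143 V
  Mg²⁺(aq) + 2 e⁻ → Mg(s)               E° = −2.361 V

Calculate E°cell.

The Sn²⁺/Sn couple has the higher E°, so Sn ion is reduced (cathode) and Mg is oxidized (anode).
E°cell = E°(cathode) − E°(anode) = −0.143 − (−2.361) = +2.218 V.

+2.218 V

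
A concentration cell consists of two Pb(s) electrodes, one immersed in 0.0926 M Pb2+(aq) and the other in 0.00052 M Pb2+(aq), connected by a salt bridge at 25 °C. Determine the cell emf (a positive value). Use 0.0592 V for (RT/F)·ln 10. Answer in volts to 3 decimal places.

0.067 V

For a concentration cell E°cell = 0, since both electrodes use the same couple.
The compartment with the higher Pb2+(aq) concentration (0.0926 M) acts as the cathode; ions are reduced there and produced at the dilute (0.00052 M) anode.
With n = 2, Ecell = −(0.0592/2)·log([dilute]/[conc]) = −(0.0592/2)·log(0.00052/0.0926) = +0.067 V.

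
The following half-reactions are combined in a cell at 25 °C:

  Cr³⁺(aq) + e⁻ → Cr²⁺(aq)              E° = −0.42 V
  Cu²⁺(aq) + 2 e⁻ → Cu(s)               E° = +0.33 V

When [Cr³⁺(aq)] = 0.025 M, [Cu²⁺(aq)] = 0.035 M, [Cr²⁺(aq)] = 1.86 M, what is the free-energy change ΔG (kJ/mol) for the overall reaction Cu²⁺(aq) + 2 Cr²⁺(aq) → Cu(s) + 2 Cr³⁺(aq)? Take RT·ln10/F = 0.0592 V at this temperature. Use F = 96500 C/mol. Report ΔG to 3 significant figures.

−158 kJ/mol

E°cell = +0.33 − (−0.42) = +0.75 V; the balanced reaction transfers n = 2 electrons.
Here Q = [Cr³⁺(aq)]^2 / ([Cu²⁺(aq)]·[Cr²⁺(aq)]^2) = 0.00516 (log Q = −2.287), giving E = +0.75 − (0.0592/2)·(−2.287) = +0.8177 V.
ΔG = −nFE = −(2)(96500)(+0.8177) J/mol = −158 kJ/mol.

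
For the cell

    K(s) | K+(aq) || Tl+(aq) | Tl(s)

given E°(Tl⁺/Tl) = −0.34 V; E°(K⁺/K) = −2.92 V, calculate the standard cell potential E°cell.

By convention the left-hand electrode in cell notation is the anode (oxidation) and the right-hand electrode is the cathode (reduction).
E°cell = E°(right) − E°(left) = −0.34 − (−2.92) = +2.58 V.

+2.58 V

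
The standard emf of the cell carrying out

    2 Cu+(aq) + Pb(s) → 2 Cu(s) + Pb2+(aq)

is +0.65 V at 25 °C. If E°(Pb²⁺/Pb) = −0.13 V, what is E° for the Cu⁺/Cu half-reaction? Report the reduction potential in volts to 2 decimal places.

In the reaction as written the Cu⁺/Cu couple is reduced (cathode) and Pb²⁺/Pb is oxidized (anode), so E°cell = E°(Cu⁺/Cu) − E°(Pb²⁺/Pb).
E°(Cu⁺/Cu) = E°cell + E°(anode) = +0.65 + (−0.13) = +0.52 V.

+0.52 V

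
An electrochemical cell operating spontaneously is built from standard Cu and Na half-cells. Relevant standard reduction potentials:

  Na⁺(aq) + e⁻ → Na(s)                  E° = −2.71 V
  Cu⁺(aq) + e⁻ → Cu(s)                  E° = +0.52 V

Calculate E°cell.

Of the two couples in this cell, the one with the more positive reduction potential is reduced at the cathode: here that is Cu⁺/Cu (+0.52 V); Na⁺/Na (−2.71 V) is the anode.
E°cell = E°(cathode) − E°(anode) = +0.52 − (−2.71) = +3.23 V.

+3.23 V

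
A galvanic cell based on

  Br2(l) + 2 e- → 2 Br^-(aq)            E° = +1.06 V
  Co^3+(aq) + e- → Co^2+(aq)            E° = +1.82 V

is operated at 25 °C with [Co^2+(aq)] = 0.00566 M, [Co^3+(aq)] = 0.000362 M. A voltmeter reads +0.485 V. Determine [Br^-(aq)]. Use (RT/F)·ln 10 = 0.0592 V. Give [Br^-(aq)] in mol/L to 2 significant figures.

With Co³⁺/Co²⁺ at the cathode and Br₂/Br⁻ at the anode, E°cell = +1.82 − (+1.06) = +0.76 V (n = 2).
Rearranging E = E° − (0.0592/n)·log Q gives log Q = 2(+0.76 − (+0.485))/0.0592 = 9.291.
The balanced reaction is 2 Co^3+(aq) + 2 Br^-(aq) → 2 Co^2+(aq) + Br2(l), so Q = [Co^2+(aq)]^2 / ([Co^3+(aq)]^2·[Br^-(aq)]^2).
Solving for the unknown gives log [Br^-(aq)] = −3.451, so [Br^-(aq)] ≈ 0.00035 M.

0.00035 M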